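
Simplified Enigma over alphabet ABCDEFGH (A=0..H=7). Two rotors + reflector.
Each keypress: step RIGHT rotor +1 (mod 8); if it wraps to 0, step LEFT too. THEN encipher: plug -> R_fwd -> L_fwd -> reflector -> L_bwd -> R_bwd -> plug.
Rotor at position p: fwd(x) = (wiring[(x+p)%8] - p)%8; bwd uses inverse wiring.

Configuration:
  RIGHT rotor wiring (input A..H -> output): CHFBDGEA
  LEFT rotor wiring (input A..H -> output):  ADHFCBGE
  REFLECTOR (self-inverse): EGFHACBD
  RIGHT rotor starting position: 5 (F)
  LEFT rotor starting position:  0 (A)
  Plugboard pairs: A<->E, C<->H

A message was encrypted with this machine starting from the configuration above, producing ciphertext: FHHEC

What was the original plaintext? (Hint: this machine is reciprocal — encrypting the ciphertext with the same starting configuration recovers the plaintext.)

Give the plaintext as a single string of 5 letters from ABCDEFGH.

Char 1 ('F'): step: R->6, L=0; F->plug->F->R->D->L->F->refl->C->L'->E->R'->C->plug->H
Char 2 ('H'): step: R->7, L=0; H->plug->C->R->A->L->A->refl->E->L'->H->R'->G->plug->G
Char 3 ('H'): step: R->0, L->1 (L advanced); H->plug->C->R->F->L->F->refl->C->L'->A->R'->H->plug->C
Char 4 ('E'): step: R->1, L=1; E->plug->A->R->G->L->D->refl->H->L'->H->R'->G->plug->G
Char 5 ('C'): step: R->2, L=1; C->plug->H->R->F->L->F->refl->C->L'->A->R'->G->plug->G

Answer: HGCGG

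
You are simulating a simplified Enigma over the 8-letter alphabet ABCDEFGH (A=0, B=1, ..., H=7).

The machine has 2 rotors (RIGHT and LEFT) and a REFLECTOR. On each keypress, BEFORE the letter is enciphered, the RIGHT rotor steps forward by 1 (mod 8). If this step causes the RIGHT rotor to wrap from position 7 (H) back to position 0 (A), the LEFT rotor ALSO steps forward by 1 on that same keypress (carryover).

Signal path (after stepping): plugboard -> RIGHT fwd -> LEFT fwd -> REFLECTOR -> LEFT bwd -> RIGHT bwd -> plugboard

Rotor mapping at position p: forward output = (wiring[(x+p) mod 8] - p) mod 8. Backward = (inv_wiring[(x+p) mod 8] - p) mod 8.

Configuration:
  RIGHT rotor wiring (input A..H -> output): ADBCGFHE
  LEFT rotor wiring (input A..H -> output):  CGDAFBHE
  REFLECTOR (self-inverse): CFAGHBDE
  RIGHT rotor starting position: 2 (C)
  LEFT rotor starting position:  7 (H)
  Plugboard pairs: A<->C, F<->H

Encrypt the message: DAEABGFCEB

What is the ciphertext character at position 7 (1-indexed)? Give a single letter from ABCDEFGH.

Char 1 ('D'): step: R->3, L=7; D->plug->D->R->E->L->B->refl->F->L'->A->R'->G->plug->G
Char 2 ('A'): step: R->4, L=7; A->plug->C->R->D->L->E->refl->H->L'->C->R'->A->plug->C
Char 3 ('E'): step: R->5, L=7; E->plug->E->R->G->L->C->refl->A->L'->H->R'->C->plug->A
Char 4 ('A'): step: R->6, L=7; A->plug->C->R->C->L->H->refl->E->L'->D->R'->E->plug->E
Char 5 ('B'): step: R->7, L=7; B->plug->B->R->B->L->D->refl->G->L'->F->R'->A->plug->C
Char 6 ('G'): step: R->0, L->0 (L advanced); G->plug->G->R->H->L->E->refl->H->L'->G->R'->E->plug->E
Char 7 ('F'): step: R->1, L=0; F->plug->H->R->H->L->E->refl->H->L'->G->R'->F->plug->H

H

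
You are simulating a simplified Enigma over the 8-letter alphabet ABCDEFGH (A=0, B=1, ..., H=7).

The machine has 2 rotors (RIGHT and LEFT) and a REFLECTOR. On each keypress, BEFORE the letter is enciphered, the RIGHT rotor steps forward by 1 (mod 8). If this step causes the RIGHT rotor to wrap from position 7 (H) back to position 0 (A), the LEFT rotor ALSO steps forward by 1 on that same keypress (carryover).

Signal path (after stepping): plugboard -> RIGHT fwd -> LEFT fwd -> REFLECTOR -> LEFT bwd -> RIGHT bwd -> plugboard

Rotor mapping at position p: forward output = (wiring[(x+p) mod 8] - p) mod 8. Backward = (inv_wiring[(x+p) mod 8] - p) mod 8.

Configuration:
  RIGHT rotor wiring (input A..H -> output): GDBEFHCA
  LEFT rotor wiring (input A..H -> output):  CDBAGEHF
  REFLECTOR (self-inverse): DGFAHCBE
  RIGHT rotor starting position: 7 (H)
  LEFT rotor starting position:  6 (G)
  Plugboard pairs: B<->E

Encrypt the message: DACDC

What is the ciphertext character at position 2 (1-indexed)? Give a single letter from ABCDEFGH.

Char 1 ('D'): step: R->0, L->7 (L advanced); D->plug->D->R->E->L->B->refl->G->L'->A->R'->H->plug->H
Char 2 ('A'): step: R->1, L=7; A->plug->A->R->C->L->E->refl->H->L'->F->R'->H->plug->H

H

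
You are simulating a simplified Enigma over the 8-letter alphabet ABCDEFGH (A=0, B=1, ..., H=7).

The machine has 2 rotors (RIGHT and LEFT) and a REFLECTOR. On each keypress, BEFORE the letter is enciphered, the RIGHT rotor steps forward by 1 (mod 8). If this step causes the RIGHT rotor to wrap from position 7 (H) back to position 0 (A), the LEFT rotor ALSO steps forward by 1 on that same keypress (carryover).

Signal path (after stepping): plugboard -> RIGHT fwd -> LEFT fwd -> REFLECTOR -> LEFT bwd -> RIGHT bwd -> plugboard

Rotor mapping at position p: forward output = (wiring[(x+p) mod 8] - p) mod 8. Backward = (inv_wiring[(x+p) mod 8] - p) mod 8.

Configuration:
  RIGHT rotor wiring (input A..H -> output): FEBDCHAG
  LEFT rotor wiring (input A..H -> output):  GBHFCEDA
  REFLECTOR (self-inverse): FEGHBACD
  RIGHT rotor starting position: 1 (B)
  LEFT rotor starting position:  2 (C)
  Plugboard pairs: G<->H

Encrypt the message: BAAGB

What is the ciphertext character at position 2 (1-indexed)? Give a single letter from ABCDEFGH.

Char 1 ('B'): step: R->2, L=2; B->plug->B->R->B->L->D->refl->H->L'->H->R'->A->plug->A
Char 2 ('A'): step: R->3, L=2; A->plug->A->R->A->L->F->refl->A->L'->C->R'->F->plug->F

F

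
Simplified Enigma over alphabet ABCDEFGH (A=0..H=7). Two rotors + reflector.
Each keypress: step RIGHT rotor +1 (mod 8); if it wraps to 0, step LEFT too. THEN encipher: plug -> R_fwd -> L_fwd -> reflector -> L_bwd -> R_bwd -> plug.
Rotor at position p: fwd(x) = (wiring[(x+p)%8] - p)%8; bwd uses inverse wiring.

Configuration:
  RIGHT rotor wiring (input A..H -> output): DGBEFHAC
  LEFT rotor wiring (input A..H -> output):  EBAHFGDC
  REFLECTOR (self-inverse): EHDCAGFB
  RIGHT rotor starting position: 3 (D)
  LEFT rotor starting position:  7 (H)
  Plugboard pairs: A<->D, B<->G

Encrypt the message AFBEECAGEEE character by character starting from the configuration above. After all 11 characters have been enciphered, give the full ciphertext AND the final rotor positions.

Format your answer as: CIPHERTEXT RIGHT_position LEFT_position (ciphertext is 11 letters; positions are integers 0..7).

Char 1 ('A'): step: R->4, L=7; A->plug->D->R->G->L->H->refl->B->L'->D->R'->B->plug->G
Char 2 ('F'): step: R->5, L=7; F->plug->F->R->E->L->A->refl->E->L'->H->R'->G->plug->B
Char 3 ('B'): step: R->6, L=7; B->plug->G->R->H->L->E->refl->A->L'->E->R'->B->plug->G
Char 4 ('E'): step: R->7, L=7; E->plug->E->R->F->L->G->refl->F->L'->B->R'->H->plug->H
Char 5 ('E'): step: R->0, L->0 (L advanced); E->plug->E->R->F->L->G->refl->F->L'->E->R'->D->plug->A
Char 6 ('C'): step: R->1, L=0; C->plug->C->R->D->L->H->refl->B->L'->B->R'->G->plug->B
Char 7 ('A'): step: R->2, L=0; A->plug->D->R->F->L->G->refl->F->L'->E->R'->H->plug->H
Char 8 ('G'): step: R->3, L=0; G->plug->B->R->C->L->A->refl->E->L'->A->R'->F->plug->F
Char 9 ('E'): step: R->4, L=0; E->plug->E->R->H->L->C->refl->D->L'->G->R'->D->plug->A
Char 10 ('E'): step: R->5, L=0; E->plug->E->R->B->L->B->refl->H->L'->D->R'->B->plug->G
Char 11 ('E'): step: R->6, L=0; E->plug->E->R->D->L->H->refl->B->L'->B->R'->H->plug->H
Final: ciphertext=GBGHABHFAGH, RIGHT=6, LEFT=0

Answer: GBGHABHFAGH 6 0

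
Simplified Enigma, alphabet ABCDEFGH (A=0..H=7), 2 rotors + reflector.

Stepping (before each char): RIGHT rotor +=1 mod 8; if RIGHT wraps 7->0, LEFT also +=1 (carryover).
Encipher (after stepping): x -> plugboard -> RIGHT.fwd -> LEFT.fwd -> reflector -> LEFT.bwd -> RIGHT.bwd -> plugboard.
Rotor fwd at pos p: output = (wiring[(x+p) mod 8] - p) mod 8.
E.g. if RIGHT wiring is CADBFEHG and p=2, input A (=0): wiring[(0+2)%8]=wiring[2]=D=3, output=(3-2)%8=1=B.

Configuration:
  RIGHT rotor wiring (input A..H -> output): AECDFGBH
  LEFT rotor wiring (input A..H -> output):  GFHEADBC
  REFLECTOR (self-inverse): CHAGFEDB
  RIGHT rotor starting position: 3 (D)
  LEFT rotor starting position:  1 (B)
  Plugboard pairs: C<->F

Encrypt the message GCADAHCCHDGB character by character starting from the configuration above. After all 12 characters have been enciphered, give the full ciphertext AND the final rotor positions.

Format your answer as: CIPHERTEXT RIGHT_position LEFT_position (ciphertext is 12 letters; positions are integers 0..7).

Answer: DBDCCFBGBBFF 7 2

Derivation:
Char 1 ('G'): step: R->4, L=1; G->plug->G->R->G->L->B->refl->H->L'->D->R'->D->plug->D
Char 2 ('C'): step: R->5, L=1; C->plug->F->R->F->L->A->refl->C->L'->E->R'->B->plug->B
Char 3 ('A'): step: R->6, L=1; A->plug->A->R->D->L->H->refl->B->L'->G->R'->D->plug->D
Char 4 ('D'): step: R->7, L=1; D->plug->D->R->D->L->H->refl->B->L'->G->R'->F->plug->C
Char 5 ('A'): step: R->0, L->2 (L advanced); A->plug->A->R->A->L->F->refl->E->L'->G->R'->F->plug->C
Char 6 ('H'): step: R->1, L=2; H->plug->H->R->H->L->D->refl->G->L'->C->R'->C->plug->F
Char 7 ('C'): step: R->2, L=2; C->plug->F->R->F->L->A->refl->C->L'->B->R'->B->plug->B
Char 8 ('C'): step: R->3, L=2; C->plug->F->R->F->L->A->refl->C->L'->B->R'->G->plug->G
Char 9 ('H'): step: R->4, L=2; H->plug->H->R->H->L->D->refl->G->L'->C->R'->B->plug->B
Char 10 ('D'): step: R->5, L=2; D->plug->D->R->D->L->B->refl->H->L'->E->R'->B->plug->B
Char 11 ('G'): step: R->6, L=2; G->plug->G->R->H->L->D->refl->G->L'->C->R'->C->plug->F
Char 12 ('B'): step: R->7, L=2; B->plug->B->R->B->L->C->refl->A->L'->F->R'->C->plug->F
Final: ciphertext=DBDCCFBGBBFF, RIGHT=7, LEFT=2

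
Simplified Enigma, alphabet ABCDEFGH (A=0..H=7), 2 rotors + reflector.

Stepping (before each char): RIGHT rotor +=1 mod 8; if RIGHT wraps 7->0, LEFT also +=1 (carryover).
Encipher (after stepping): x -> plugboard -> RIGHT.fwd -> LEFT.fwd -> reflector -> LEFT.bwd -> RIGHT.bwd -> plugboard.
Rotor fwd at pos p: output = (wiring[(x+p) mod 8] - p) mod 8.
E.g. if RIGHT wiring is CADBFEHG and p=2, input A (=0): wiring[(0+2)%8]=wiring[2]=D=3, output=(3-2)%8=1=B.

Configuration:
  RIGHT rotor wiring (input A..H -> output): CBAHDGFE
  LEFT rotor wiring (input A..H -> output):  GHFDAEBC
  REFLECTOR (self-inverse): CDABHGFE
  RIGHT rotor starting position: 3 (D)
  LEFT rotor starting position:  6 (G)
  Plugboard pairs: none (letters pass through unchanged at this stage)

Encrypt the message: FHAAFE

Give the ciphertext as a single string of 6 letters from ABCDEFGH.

Answer: AGGGEA

Derivation:
Char 1 ('F'): step: R->4, L=6; F->plug->F->R->F->L->F->refl->G->L'->H->R'->A->plug->A
Char 2 ('H'): step: R->5, L=6; H->plug->H->R->G->L->C->refl->A->L'->C->R'->G->plug->G
Char 3 ('A'): step: R->6, L=6; A->plug->A->R->H->L->G->refl->F->L'->F->R'->G->plug->G
Char 4 ('A'): step: R->7, L=6; A->plug->A->R->F->L->F->refl->G->L'->H->R'->G->plug->G
Char 5 ('F'): step: R->0, L->7 (L advanced); F->plug->F->R->G->L->F->refl->G->L'->D->R'->E->plug->E
Char 6 ('E'): step: R->1, L=7; E->plug->E->R->F->L->B->refl->D->L'->A->R'->A->plug->A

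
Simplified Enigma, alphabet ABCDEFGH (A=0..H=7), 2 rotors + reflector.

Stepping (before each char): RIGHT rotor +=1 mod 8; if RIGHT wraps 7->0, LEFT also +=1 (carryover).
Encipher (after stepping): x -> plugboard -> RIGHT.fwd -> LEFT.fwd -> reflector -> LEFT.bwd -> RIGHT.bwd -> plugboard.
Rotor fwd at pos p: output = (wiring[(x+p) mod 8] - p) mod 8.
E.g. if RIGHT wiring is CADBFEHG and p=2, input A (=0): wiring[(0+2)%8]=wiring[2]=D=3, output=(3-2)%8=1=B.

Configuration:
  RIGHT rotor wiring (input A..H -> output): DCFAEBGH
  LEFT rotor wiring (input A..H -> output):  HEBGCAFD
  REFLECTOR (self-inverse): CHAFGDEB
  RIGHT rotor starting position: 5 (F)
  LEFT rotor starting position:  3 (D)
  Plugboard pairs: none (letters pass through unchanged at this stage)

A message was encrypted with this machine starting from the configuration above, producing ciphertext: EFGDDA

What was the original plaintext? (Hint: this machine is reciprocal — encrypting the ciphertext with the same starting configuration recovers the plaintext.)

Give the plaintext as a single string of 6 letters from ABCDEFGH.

Answer: CHEHFG

Derivation:
Char 1 ('E'): step: R->6, L=3; E->plug->E->R->H->L->G->refl->E->L'->F->R'->C->plug->C
Char 2 ('F'): step: R->7, L=3; F->plug->F->R->F->L->E->refl->G->L'->H->R'->H->plug->H
Char 3 ('G'): step: R->0, L->4 (L advanced); G->plug->G->R->G->L->F->refl->D->L'->E->R'->E->plug->E
Char 4 ('D'): step: R->1, L=4; D->plug->D->R->D->L->H->refl->B->L'->C->R'->H->plug->H
Char 5 ('D'): step: R->2, L=4; D->plug->D->R->H->L->C->refl->A->L'->F->R'->F->plug->F
Char 6 ('A'): step: R->3, L=4; A->plug->A->R->F->L->A->refl->C->L'->H->R'->G->plug->G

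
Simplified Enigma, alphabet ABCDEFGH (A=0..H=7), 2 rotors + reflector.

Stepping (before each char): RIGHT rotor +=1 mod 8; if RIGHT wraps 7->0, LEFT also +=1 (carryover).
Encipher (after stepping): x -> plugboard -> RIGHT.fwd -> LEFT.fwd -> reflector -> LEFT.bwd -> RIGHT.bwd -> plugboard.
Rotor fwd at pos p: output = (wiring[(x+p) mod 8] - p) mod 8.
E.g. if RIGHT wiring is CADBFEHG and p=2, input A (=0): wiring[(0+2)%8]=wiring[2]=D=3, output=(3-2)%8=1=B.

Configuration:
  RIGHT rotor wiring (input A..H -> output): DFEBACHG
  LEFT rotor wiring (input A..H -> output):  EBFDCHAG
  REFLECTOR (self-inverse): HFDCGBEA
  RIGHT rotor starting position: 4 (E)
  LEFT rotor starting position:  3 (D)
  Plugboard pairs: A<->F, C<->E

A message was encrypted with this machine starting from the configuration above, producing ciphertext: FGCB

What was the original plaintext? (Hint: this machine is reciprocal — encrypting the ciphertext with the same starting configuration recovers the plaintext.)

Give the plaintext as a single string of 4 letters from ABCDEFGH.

Char 1 ('F'): step: R->5, L=3; F->plug->A->R->F->L->B->refl->F->L'->D->R'->H->plug->H
Char 2 ('G'): step: R->6, L=3; G->plug->G->R->C->L->E->refl->G->L'->G->R'->E->plug->C
Char 3 ('C'): step: R->7, L=3; C->plug->E->R->C->L->E->refl->G->L'->G->R'->C->plug->E
Char 4 ('B'): step: R->0, L->4 (L advanced); B->plug->B->R->F->L->F->refl->B->L'->G->R'->H->plug->H

Answer: HCEH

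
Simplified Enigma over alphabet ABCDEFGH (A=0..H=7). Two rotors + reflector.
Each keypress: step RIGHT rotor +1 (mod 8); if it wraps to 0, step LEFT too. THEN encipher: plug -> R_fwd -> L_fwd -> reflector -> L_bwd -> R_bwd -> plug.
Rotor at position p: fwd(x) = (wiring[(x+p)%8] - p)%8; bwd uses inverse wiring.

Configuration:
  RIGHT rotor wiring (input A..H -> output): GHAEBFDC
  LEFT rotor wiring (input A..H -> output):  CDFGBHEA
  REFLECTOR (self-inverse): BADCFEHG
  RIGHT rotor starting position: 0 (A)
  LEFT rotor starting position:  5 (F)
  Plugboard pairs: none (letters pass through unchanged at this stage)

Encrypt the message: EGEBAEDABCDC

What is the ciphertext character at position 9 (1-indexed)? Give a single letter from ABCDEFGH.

Char 1 ('E'): step: R->1, L=5; E->plug->E->R->E->L->G->refl->H->L'->B->R'->G->plug->G
Char 2 ('G'): step: R->2, L=5; G->plug->G->R->E->L->G->refl->H->L'->B->R'->E->plug->E
Char 3 ('E'): step: R->3, L=5; E->plug->E->R->H->L->E->refl->F->L'->D->R'->F->plug->F
Char 4 ('B'): step: R->4, L=5; B->plug->B->R->B->L->H->refl->G->L'->E->R'->G->plug->G
Char 5 ('A'): step: R->5, L=5; A->plug->A->R->A->L->C->refl->D->L'->C->R'->E->plug->E
Char 6 ('E'): step: R->6, L=5; E->plug->E->R->C->L->D->refl->C->L'->A->R'->C->plug->C
Char 7 ('D'): step: R->7, L=5; D->plug->D->R->B->L->H->refl->G->L'->E->R'->H->plug->H
Char 8 ('A'): step: R->0, L->6 (L advanced); A->plug->A->R->G->L->D->refl->C->L'->B->R'->E->plug->E
Char 9 ('B'): step: R->1, L=6; B->plug->B->R->H->L->B->refl->A->L'->F->R'->H->plug->H

H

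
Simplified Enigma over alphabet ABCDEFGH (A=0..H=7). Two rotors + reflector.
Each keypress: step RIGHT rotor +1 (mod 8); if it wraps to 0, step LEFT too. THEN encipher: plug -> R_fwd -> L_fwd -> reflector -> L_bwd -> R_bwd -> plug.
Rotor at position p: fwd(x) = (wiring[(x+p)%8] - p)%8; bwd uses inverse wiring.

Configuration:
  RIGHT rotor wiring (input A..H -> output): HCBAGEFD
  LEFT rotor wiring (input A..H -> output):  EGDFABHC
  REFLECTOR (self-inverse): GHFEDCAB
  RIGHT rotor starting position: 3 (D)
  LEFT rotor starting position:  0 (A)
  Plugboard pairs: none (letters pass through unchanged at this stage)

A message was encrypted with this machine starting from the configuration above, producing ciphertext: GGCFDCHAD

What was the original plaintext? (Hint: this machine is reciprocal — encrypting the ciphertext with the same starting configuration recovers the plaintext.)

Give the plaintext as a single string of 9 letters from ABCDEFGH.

Answer: FADCCGFFA

Derivation:
Char 1 ('G'): step: R->4, L=0; G->plug->G->R->F->L->B->refl->H->L'->G->R'->F->plug->F
Char 2 ('G'): step: R->5, L=0; G->plug->G->R->D->L->F->refl->C->L'->H->R'->A->plug->A
Char 3 ('C'): step: R->6, L=0; C->plug->C->R->B->L->G->refl->A->L'->E->R'->D->plug->D
Char 4 ('F'): step: R->7, L=0; F->plug->F->R->H->L->C->refl->F->L'->D->R'->C->plug->C
Char 5 ('D'): step: R->0, L->1 (L advanced); D->plug->D->R->A->L->F->refl->C->L'->B->R'->C->plug->C
Char 6 ('C'): step: R->1, L=1; C->plug->C->R->H->L->D->refl->E->L'->C->R'->G->plug->G
Char 7 ('H'): step: R->2, L=1; H->plug->H->R->A->L->F->refl->C->L'->B->R'->F->plug->F
Char 8 ('A'): step: R->3, L=1; A->plug->A->R->F->L->G->refl->A->L'->E->R'->F->plug->F
Char 9 ('D'): step: R->4, L=1; D->plug->D->R->H->L->D->refl->E->L'->C->R'->A->plug->A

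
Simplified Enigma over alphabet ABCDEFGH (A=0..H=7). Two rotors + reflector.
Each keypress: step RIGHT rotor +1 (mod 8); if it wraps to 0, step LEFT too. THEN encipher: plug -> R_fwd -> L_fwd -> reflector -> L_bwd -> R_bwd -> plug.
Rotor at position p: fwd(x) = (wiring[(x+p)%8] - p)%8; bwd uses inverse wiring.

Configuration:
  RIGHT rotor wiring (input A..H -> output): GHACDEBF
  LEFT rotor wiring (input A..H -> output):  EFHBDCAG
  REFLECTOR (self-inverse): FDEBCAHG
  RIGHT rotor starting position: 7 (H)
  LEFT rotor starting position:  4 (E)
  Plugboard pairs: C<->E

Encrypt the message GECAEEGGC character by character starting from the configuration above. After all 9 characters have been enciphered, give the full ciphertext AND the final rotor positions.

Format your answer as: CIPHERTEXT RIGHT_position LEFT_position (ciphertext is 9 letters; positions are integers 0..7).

Answer: DDFFHBHAD 0 6

Derivation:
Char 1 ('G'): step: R->0, L->5 (L advanced); G->plug->G->R->B->L->D->refl->B->L'->C->R'->D->plug->D
Char 2 ('E'): step: R->1, L=5; E->plug->C->R->B->L->D->refl->B->L'->C->R'->D->plug->D
Char 3 ('C'): step: R->2, L=5; C->plug->E->R->H->L->G->refl->H->L'->D->R'->F->plug->F
Char 4 ('A'): step: R->3, L=5; A->plug->A->R->H->L->G->refl->H->L'->D->R'->F->plug->F
Char 5 ('E'): step: R->4, L=5; E->plug->C->R->F->L->C->refl->E->L'->G->R'->H->plug->H
Char 6 ('E'): step: R->5, L=5; E->plug->C->R->A->L->F->refl->A->L'->E->R'->B->plug->B
Char 7 ('G'): step: R->6, L=5; G->plug->G->R->F->L->C->refl->E->L'->G->R'->H->plug->H
Char 8 ('G'): step: R->7, L=5; G->plug->G->R->F->L->C->refl->E->L'->G->R'->A->plug->A
Char 9 ('C'): step: R->0, L->6 (L advanced); C->plug->E->R->D->L->H->refl->G->L'->C->R'->D->plug->D
Final: ciphertext=DDFFHBHAD, RIGHT=0, LEFT=6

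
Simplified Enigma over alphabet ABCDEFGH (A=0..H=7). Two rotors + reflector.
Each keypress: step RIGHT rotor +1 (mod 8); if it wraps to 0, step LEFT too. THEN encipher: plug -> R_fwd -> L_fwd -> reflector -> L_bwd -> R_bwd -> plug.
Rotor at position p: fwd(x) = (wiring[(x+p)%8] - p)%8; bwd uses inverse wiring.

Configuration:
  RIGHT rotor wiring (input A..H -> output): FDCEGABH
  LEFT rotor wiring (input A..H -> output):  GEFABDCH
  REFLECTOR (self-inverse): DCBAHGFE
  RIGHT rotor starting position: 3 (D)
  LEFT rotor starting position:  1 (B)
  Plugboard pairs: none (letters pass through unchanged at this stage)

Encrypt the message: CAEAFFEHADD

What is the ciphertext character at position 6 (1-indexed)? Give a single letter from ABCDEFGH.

Char 1 ('C'): step: R->4, L=1; C->plug->C->R->F->L->B->refl->C->L'->E->R'->B->plug->B
Char 2 ('A'): step: R->5, L=1; A->plug->A->R->D->L->A->refl->D->L'->A->R'->D->plug->D
Char 3 ('E'): step: R->6, L=1; E->plug->E->R->E->L->C->refl->B->L'->F->R'->D->plug->D
Char 4 ('A'): step: R->7, L=1; A->plug->A->R->A->L->D->refl->A->L'->D->R'->D->plug->D
Char 5 ('F'): step: R->0, L->2 (L advanced); F->plug->F->R->A->L->D->refl->A->L'->E->R'->D->plug->D
Char 6 ('F'): step: R->1, L=2; F->plug->F->R->A->L->D->refl->A->L'->E->R'->H->plug->H

H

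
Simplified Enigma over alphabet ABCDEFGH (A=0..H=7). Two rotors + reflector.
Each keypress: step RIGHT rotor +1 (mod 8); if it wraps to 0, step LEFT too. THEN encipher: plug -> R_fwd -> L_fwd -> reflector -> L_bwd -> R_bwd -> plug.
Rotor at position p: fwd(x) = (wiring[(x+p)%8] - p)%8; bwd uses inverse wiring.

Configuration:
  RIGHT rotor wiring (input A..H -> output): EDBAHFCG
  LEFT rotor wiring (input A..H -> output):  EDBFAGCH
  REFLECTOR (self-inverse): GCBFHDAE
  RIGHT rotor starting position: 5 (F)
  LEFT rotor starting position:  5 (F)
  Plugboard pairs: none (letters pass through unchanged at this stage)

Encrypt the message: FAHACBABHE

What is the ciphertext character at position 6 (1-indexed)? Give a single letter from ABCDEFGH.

Char 1 ('F'): step: R->6, L=5; F->plug->F->R->C->L->C->refl->B->L'->A->R'->B->plug->B
Char 2 ('A'): step: R->7, L=5; A->plug->A->R->H->L->D->refl->F->L'->B->R'->E->plug->E
Char 3 ('H'): step: R->0, L->6 (L advanced); H->plug->H->R->G->L->C->refl->B->L'->B->R'->C->plug->C
Char 4 ('A'): step: R->1, L=6; A->plug->A->R->C->L->G->refl->A->L'->H->R'->C->plug->C
Char 5 ('C'): step: R->2, L=6; C->plug->C->R->F->L->H->refl->E->L'->A->R'->E->plug->E
Char 6 ('B'): step: R->3, L=6; B->plug->B->R->E->L->D->refl->F->L'->D->R'->E->plug->E

E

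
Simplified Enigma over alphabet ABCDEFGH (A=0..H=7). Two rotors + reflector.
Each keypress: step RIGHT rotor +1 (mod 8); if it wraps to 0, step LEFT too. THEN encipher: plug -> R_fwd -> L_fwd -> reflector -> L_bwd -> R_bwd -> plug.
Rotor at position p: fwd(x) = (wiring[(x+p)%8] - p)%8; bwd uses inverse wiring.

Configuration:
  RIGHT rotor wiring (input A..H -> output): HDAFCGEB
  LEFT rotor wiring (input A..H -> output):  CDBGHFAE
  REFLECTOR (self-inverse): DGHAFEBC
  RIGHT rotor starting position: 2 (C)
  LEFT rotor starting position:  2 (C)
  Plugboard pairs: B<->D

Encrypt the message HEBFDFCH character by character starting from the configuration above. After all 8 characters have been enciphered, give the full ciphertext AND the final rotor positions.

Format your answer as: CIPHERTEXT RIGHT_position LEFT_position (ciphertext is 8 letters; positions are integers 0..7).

Char 1 ('H'): step: R->3, L=2; H->plug->H->R->F->L->C->refl->H->L'->A->R'->G->plug->G
Char 2 ('E'): step: R->4, L=2; E->plug->E->R->D->L->D->refl->A->L'->G->R'->A->plug->A
Char 3 ('B'): step: R->5, L=2; B->plug->D->R->C->L->F->refl->E->L'->B->R'->A->plug->A
Char 4 ('F'): step: R->6, L=2; F->plug->F->R->H->L->B->refl->G->L'->E->R'->G->plug->G
Char 5 ('D'): step: R->7, L=2; D->plug->B->R->A->L->H->refl->C->L'->F->R'->H->plug->H
Char 6 ('F'): step: R->0, L->3 (L advanced); F->plug->F->R->G->L->A->refl->D->L'->A->R'->C->plug->C
Char 7 ('C'): step: R->1, L=3; C->plug->C->R->E->L->B->refl->G->L'->H->R'->B->plug->D
Char 8 ('H'): step: R->2, L=3; H->plug->H->R->B->L->E->refl->F->L'->D->R'->B->plug->D
Final: ciphertext=GAAGHCDD, RIGHT=2, LEFT=3

Answer: GAAGHCDD 2 3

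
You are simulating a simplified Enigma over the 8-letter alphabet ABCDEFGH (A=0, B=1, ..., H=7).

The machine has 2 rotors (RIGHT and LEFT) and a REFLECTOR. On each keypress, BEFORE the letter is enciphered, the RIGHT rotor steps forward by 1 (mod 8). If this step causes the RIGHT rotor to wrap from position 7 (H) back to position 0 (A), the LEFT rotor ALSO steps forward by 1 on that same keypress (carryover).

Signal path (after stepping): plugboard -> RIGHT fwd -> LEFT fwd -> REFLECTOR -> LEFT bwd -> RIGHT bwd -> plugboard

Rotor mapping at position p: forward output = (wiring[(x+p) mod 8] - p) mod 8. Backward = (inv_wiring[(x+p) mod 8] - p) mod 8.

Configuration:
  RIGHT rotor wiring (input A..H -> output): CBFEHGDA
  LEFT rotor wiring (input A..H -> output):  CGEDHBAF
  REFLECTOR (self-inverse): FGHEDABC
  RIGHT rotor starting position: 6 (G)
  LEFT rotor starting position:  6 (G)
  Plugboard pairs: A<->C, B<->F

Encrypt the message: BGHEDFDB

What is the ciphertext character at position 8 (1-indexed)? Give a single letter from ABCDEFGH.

Char 1 ('B'): step: R->7, L=6; B->plug->F->R->A->L->C->refl->H->L'->B->R'->A->plug->C
Char 2 ('G'): step: R->0, L->7 (L advanced); G->plug->G->R->D->L->F->refl->A->L'->F->R'->C->plug->A
Char 3 ('H'): step: R->1, L=7; H->plug->H->R->B->L->D->refl->E->L'->E->R'->B->plug->F
Char 4 ('E'): step: R->2, L=7; E->plug->E->R->B->L->D->refl->E->L'->E->R'->D->plug->D
Char 5 ('D'): step: R->3, L=7; D->plug->D->R->A->L->G->refl->B->L'->H->R'->F->plug->B
Char 6 ('F'): step: R->4, L=7; F->plug->B->R->C->L->H->refl->C->L'->G->R'->E->plug->E
Char 7 ('D'): step: R->5, L=7; D->plug->D->R->F->L->A->refl->F->L'->D->R'->C->plug->A
Char 8 ('B'): step: R->6, L=7; B->plug->F->R->G->L->C->refl->H->L'->C->R'->B->plug->F

F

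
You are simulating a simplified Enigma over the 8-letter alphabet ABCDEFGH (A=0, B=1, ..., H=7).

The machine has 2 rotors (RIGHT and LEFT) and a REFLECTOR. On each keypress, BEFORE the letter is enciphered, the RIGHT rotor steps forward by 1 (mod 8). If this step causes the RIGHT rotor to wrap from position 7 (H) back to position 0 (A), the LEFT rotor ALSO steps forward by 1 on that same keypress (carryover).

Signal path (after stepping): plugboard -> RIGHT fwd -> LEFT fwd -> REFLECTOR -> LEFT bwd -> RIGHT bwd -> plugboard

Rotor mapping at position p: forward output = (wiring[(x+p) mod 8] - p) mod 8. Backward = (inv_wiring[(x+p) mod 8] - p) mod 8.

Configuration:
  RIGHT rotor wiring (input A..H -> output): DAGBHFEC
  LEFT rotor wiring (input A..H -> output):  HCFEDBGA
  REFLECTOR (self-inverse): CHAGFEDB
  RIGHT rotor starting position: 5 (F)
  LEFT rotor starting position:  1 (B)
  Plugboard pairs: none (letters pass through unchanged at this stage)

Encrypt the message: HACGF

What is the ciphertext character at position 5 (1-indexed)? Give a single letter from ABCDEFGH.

Char 1 ('H'): step: R->6, L=1; H->plug->H->R->H->L->G->refl->D->L'->C->R'->D->plug->D
Char 2 ('A'): step: R->7, L=1; A->plug->A->R->D->L->C->refl->A->L'->E->R'->B->plug->B
Char 3 ('C'): step: R->0, L->2 (L advanced); C->plug->C->R->G->L->F->refl->E->L'->E->R'->G->plug->G
Char 4 ('G'): step: R->1, L=2; G->plug->G->R->B->L->C->refl->A->L'->H->R'->A->plug->A
Char 5 ('F'): step: R->2, L=2; F->plug->F->R->A->L->D->refl->G->L'->F->R'->C->plug->C

C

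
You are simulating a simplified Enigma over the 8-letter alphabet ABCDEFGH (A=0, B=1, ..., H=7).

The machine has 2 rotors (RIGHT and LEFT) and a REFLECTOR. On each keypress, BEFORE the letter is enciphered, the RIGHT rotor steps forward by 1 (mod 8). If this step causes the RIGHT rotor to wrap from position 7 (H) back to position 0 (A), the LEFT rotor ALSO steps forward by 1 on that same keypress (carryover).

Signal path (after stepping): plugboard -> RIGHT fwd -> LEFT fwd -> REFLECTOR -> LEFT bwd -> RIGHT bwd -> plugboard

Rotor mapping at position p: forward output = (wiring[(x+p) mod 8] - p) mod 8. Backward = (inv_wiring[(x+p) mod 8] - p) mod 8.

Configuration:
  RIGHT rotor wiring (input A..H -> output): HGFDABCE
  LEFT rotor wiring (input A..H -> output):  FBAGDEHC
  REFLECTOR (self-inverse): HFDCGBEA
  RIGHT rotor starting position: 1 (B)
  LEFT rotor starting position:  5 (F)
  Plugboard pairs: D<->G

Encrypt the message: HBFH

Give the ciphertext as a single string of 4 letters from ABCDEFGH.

Answer: GECF

Derivation:
Char 1 ('H'): step: R->2, L=5; H->plug->H->R->E->L->E->refl->G->L'->H->R'->D->plug->G
Char 2 ('B'): step: R->3, L=5; B->plug->B->R->F->L->D->refl->C->L'->B->R'->E->plug->E
Char 3 ('F'): step: R->4, L=5; F->plug->F->R->C->L->F->refl->B->L'->G->R'->C->plug->C
Char 4 ('H'): step: R->5, L=5; H->plug->H->R->D->L->A->refl->H->L'->A->R'->F->plug->F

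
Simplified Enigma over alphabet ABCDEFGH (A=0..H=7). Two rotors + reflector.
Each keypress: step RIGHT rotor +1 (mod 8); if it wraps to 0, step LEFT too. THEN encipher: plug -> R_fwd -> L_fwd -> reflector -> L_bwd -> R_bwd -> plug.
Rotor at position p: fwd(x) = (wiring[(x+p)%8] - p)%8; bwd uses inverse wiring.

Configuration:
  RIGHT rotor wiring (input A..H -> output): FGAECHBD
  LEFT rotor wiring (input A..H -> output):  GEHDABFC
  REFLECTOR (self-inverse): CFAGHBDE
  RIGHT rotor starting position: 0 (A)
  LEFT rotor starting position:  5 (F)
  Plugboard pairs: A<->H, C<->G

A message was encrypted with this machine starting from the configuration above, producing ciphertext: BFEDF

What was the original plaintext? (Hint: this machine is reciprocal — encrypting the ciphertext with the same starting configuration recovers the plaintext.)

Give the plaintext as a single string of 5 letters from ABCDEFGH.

Char 1 ('B'): step: R->1, L=5; B->plug->B->R->H->L->D->refl->G->L'->G->R'->E->plug->E
Char 2 ('F'): step: R->2, L=5; F->plug->F->R->B->L->A->refl->C->L'->F->R'->D->plug->D
Char 3 ('E'): step: R->3, L=5; E->plug->E->R->A->L->E->refl->H->L'->E->R'->C->plug->G
Char 4 ('D'): step: R->4, L=5; D->plug->D->R->H->L->D->refl->G->L'->G->R'->A->plug->H
Char 5 ('F'): step: R->5, L=5; F->plug->F->R->D->L->B->refl->F->L'->C->R'->A->plug->H

Answer: EDGHH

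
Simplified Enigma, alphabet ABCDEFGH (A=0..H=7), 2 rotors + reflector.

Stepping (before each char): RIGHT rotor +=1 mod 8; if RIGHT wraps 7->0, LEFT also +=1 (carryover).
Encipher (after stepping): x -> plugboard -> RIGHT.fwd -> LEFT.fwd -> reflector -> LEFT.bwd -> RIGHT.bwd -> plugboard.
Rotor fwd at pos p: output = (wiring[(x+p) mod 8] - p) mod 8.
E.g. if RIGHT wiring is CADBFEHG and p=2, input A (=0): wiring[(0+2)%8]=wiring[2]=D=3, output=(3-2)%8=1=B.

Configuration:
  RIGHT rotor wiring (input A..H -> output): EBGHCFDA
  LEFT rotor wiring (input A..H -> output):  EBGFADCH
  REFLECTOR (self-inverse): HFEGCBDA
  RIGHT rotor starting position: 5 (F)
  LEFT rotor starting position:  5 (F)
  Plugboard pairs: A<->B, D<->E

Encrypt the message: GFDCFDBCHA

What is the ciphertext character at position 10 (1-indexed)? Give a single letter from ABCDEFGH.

Char 1 ('G'): step: R->6, L=5; G->plug->G->R->E->L->E->refl->C->L'->C->R'->B->plug->A
Char 2 ('F'): step: R->7, L=5; F->plug->F->R->D->L->H->refl->A->L'->G->R'->G->plug->G
Char 3 ('D'): step: R->0, L->6 (L advanced); D->plug->E->R->C->L->G->refl->D->L'->D->R'->G->plug->G
Char 4 ('C'): step: R->1, L=6; C->plug->C->R->G->L->C->refl->E->L'->A->R'->A->plug->B
Char 5 ('F'): step: R->2, L=6; F->plug->F->R->G->L->C->refl->E->L'->A->R'->C->plug->C
Char 6 ('D'): step: R->3, L=6; D->plug->E->R->F->L->H->refl->A->L'->E->R'->A->plug->B
Char 7 ('B'): step: R->4, L=6; B->plug->A->R->G->L->C->refl->E->L'->A->R'->E->plug->D
Char 8 ('C'): step: R->5, L=6; C->plug->C->R->D->L->D->refl->G->L'->C->R'->G->plug->G
Char 9 ('H'): step: R->6, L=6; H->plug->H->R->H->L->F->refl->B->L'->B->R'->F->plug->F
Char 10 ('A'): step: R->7, L=6; A->plug->B->R->F->L->H->refl->A->L'->E->R'->H->plug->H

H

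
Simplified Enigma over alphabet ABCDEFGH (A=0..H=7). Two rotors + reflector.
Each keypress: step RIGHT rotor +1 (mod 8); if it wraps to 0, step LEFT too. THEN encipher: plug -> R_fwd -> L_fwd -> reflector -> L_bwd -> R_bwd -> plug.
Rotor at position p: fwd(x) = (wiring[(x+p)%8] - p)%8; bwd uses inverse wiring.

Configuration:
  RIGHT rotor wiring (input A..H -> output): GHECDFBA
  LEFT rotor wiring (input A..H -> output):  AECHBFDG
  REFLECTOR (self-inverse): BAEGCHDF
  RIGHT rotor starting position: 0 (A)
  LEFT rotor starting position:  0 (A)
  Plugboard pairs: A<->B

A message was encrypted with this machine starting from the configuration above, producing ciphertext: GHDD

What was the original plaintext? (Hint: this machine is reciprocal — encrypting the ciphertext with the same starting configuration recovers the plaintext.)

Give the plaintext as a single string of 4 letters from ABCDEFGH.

Answer: BDBG

Derivation:
Char 1 ('G'): step: R->1, L=0; G->plug->G->R->H->L->G->refl->D->L'->G->R'->A->plug->B
Char 2 ('H'): step: R->2, L=0; H->plug->H->R->F->L->F->refl->H->L'->D->R'->D->plug->D
Char 3 ('D'): step: R->3, L=0; D->plug->D->R->G->L->D->refl->G->L'->H->R'->A->plug->B
Char 4 ('D'): step: R->4, L=0; D->plug->D->R->E->L->B->refl->A->L'->A->R'->G->plug->G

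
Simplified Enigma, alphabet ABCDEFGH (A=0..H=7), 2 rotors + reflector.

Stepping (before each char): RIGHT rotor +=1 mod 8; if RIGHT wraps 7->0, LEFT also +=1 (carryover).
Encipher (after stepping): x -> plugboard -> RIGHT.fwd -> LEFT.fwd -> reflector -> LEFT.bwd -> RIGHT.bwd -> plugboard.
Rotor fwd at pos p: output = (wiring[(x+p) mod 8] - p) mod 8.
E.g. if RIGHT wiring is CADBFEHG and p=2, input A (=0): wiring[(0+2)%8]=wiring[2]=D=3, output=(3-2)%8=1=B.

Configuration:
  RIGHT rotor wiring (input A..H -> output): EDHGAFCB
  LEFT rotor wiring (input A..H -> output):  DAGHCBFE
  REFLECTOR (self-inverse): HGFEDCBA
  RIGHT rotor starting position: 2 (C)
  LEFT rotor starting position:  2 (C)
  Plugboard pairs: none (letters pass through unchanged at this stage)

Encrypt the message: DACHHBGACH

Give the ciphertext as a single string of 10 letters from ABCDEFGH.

Answer: EEACADDHHA

Derivation:
Char 1 ('D'): step: R->3, L=2; D->plug->D->R->H->L->G->refl->B->L'->G->R'->E->plug->E
Char 2 ('A'): step: R->4, L=2; A->plug->A->R->E->L->D->refl->E->L'->A->R'->E->plug->E
Char 3 ('C'): step: R->5, L=2; C->plug->C->R->E->L->D->refl->E->L'->A->R'->A->plug->A
Char 4 ('H'): step: R->6, L=2; H->plug->H->R->H->L->G->refl->B->L'->G->R'->C->plug->C
Char 5 ('H'): step: R->7, L=2; H->plug->H->R->D->L->H->refl->A->L'->C->R'->A->plug->A
Char 6 ('B'): step: R->0, L->3 (L advanced); B->plug->B->R->D->L->C->refl->F->L'->G->R'->D->plug->D
Char 7 ('G'): step: R->1, L=3; G->plug->G->R->A->L->E->refl->D->L'->H->R'->D->plug->D
Char 8 ('A'): step: R->2, L=3; A->plug->A->R->F->L->A->refl->H->L'->B->R'->H->plug->H
Char 9 ('C'): step: R->3, L=3; C->plug->C->R->C->L->G->refl->B->L'->E->R'->H->plug->H
Char 10 ('H'): step: R->4, L=3; H->plug->H->R->C->L->G->refl->B->L'->E->R'->A->plug->A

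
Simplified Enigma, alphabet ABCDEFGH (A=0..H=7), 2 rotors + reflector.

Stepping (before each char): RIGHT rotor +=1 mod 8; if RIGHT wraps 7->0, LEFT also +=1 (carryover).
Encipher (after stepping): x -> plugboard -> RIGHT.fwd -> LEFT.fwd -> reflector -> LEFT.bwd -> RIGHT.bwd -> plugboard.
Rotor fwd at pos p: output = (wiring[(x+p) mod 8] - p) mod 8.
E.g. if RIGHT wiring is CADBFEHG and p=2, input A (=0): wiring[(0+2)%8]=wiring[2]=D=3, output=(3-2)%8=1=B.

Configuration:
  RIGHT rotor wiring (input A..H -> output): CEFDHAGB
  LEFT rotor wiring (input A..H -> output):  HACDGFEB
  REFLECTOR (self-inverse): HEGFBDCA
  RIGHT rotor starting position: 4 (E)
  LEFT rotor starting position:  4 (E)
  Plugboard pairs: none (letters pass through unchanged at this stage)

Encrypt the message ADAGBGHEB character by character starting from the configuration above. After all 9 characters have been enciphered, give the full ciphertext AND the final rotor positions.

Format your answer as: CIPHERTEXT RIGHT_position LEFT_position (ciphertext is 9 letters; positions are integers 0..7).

Answer: CAHDFBFAF 5 5

Derivation:
Char 1 ('A'): step: R->5, L=4; A->plug->A->R->D->L->F->refl->D->L'->E->R'->C->plug->C
Char 2 ('D'): step: R->6, L=4; D->plug->D->R->G->L->G->refl->C->L'->A->R'->A->plug->A
Char 3 ('A'): step: R->7, L=4; A->plug->A->R->C->L->A->refl->H->L'->H->R'->H->plug->H
Char 4 ('G'): step: R->0, L->5 (L advanced); G->plug->G->R->G->L->G->refl->C->L'->D->R'->D->plug->D
Char 5 ('B'): step: R->1, L=5; B->plug->B->R->E->L->D->refl->F->L'->F->R'->F->plug->F
Char 6 ('G'): step: R->2, L=5; G->plug->G->R->A->L->A->refl->H->L'->B->R'->B->plug->B
Char 7 ('H'): step: R->3, L=5; H->plug->H->R->C->L->E->refl->B->L'->H->R'->F->plug->F
Char 8 ('E'): step: R->4, L=5; E->plug->E->R->G->L->G->refl->C->L'->D->R'->A->plug->A
Char 9 ('B'): step: R->5, L=5; B->plug->B->R->B->L->H->refl->A->L'->A->R'->F->plug->F
Final: ciphertext=CAHDFBFAF, RIGHT=5, LEFT=5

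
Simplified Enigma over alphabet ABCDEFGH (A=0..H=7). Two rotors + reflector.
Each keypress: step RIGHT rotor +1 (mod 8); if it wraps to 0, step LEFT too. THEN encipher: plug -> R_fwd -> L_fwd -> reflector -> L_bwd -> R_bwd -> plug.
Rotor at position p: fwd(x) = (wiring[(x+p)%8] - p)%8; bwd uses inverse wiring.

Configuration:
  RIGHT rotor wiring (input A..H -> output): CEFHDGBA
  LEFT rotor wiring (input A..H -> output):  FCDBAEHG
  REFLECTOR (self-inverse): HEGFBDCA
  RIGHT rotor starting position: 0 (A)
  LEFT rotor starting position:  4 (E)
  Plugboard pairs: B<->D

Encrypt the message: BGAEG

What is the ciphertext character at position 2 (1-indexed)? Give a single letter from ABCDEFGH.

Char 1 ('B'): step: R->1, L=4; B->plug->D->R->C->L->D->refl->F->L'->H->R'->G->plug->G
Char 2 ('G'): step: R->2, L=4; G->plug->G->R->A->L->E->refl->B->L'->E->R'->D->plug->B

B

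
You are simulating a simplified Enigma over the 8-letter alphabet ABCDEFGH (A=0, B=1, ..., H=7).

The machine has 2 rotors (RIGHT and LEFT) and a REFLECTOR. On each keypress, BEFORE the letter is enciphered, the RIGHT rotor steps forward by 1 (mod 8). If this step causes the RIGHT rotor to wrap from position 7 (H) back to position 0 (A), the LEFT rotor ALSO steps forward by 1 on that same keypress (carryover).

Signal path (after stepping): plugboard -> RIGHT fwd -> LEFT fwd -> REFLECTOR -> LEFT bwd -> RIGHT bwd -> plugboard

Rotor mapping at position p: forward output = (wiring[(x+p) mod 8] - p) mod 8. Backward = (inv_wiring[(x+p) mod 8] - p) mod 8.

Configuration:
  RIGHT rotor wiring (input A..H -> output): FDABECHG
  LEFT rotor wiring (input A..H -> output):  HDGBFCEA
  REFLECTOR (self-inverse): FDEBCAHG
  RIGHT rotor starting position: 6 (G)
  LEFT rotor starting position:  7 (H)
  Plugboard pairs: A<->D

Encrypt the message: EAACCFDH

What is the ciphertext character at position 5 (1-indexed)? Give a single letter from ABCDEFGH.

Char 1 ('E'): step: R->7, L=7; E->plug->E->R->C->L->E->refl->C->L'->E->R'->C->plug->C
Char 2 ('A'): step: R->0, L->0 (L advanced); A->plug->D->R->B->L->D->refl->B->L'->D->R'->B->plug->B
Char 3 ('A'): step: R->1, L=0; A->plug->D->R->D->L->B->refl->D->L'->B->R'->E->plug->E
Char 4 ('C'): step: R->2, L=0; C->plug->C->R->C->L->G->refl->H->L'->A->R'->D->plug->A
Char 5 ('C'): step: R->3, L=0; C->plug->C->R->H->L->A->refl->F->L'->E->R'->D->plug->A

A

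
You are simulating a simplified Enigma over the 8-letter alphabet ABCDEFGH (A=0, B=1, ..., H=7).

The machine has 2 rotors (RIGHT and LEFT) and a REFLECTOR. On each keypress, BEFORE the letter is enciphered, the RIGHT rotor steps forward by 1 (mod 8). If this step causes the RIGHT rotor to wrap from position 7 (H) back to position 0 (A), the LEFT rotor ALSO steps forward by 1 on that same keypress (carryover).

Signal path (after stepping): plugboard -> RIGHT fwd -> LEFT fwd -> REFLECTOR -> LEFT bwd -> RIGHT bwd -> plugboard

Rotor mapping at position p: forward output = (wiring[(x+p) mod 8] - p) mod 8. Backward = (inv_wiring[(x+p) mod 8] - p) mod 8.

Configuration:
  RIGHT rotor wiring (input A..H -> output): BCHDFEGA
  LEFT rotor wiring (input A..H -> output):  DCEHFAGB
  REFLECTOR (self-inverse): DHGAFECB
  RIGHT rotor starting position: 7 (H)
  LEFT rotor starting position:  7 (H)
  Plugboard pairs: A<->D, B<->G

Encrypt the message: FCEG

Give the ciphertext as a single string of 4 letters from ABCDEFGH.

Char 1 ('F'): step: R->0, L->0 (L advanced); F->plug->F->R->E->L->F->refl->E->L'->C->R'->B->plug->G
Char 2 ('C'): step: R->1, L=0; C->plug->C->R->C->L->E->refl->F->L'->E->R'->D->plug->A
Char 3 ('E'): step: R->2, L=0; E->plug->E->R->E->L->F->refl->E->L'->C->R'->D->plug->A
Char 4 ('G'): step: R->3, L=0; G->plug->B->R->C->L->E->refl->F->L'->E->R'->H->plug->H

Answer: GAAH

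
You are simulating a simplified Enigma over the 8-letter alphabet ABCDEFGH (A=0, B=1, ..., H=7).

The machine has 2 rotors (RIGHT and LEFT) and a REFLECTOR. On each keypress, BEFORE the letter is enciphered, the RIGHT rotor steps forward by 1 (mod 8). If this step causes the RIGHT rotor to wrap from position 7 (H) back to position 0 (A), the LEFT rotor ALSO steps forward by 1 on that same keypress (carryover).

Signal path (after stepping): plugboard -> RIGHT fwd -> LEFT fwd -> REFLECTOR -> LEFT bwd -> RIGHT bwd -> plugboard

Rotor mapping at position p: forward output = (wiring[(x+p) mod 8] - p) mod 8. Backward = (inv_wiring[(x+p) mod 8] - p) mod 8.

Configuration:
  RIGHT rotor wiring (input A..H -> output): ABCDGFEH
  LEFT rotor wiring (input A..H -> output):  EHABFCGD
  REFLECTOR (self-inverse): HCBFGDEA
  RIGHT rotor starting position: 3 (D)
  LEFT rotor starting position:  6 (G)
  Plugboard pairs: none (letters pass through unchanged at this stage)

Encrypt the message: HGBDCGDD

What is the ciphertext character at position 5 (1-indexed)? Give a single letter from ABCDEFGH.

Char 1 ('H'): step: R->4, L=6; H->plug->H->R->H->L->E->refl->G->L'->C->R'->A->plug->A
Char 2 ('G'): step: R->5, L=6; G->plug->G->R->G->L->H->refl->A->L'->A->R'->A->plug->A
Char 3 ('B'): step: R->6, L=6; B->plug->B->R->B->L->F->refl->D->L'->F->R'->F->plug->F
Char 4 ('D'): step: R->7, L=6; D->plug->D->R->D->L->B->refl->C->L'->E->R'->E->plug->E
Char 5 ('C'): step: R->0, L->7 (L advanced); C->plug->C->R->C->L->A->refl->H->L'->H->R'->H->plug->H

H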